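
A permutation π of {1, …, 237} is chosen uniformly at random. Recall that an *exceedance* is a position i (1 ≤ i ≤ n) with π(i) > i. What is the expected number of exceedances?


Write X = Σ_{i=1}^{237} X_i, where X_i = 1_{π(i) > i}.
For each fixed i, π(i) is uniform over {1, …, 237} (marginal of a uniform permutation), so P[π(i) > i] = (n − i)/n. Summing: Σ_{i=1}^{237} (n − i)/n = (0 + 1 + … + 236)/237 = 237(237 − 1)/(2·237) = (237 − 1)/2.
Hence E[X] = Σ_{i=1}^{237} (237 − i)/237 = 118 ≈ 118.0000.

E[X] = 118 = 118.0000.


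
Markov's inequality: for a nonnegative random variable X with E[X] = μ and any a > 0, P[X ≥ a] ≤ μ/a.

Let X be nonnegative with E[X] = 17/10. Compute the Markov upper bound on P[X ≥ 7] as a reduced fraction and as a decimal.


μ = E[X] = 17/10, a = 7.
Markov: P[X ≥ 7] ≤ μ/a = (17/10)/7 = 17/70.
Numerically: ≈ 0.242857.
(Since a = 7 > μ = 1.700000, the bound 17/70 is < 1 and informative.)

P[X ≥ 7] ≤ 17/70 ≈ 0.242857.


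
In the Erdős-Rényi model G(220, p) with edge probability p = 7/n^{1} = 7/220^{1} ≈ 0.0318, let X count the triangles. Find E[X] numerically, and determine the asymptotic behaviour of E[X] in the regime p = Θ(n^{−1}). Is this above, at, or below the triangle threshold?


Number of potential triangles: C(220, 3) = 1750540.
Each occurs with probability p³ ≈ (0.0318)³ ≈ 3.22126e-05.
By linearity: E[X] = C(220, 3)·p³ ≈ 1750540 · 3.22126e-05 ≈ 56.389.
Here α = 1, so p = 7/n is exactly at the triangle threshold p ~ 1/n. Asymptotically E[X] → c³/6 = 7³/6 = 343/6 ≈ 57.167, a bounded constant. In this regime the triangle count is asymptotically Poisson(c³/6).

E[X] ≈ 56.389; in regime p = Θ(1/n^{1}) E[X] stays bounded (at the triangle threshold p ~ 1/n).


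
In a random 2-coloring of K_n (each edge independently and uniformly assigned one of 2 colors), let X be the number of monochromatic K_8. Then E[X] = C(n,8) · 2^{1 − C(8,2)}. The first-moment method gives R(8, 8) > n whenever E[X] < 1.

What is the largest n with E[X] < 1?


We need C(n, 8) · 2^{1 − 28} < 1, i.e. C(n, 8) < 2^{28 − 1} = 134217728.
Check values of n near the boundary:
  n = 36: C(36, 8) = 30260340; 30260340 < 134217728? YES
  n = 37: C(37, 8) = 38608020; 38608020 < 134217728? YES
  n = 38: C(38, 8) = 48903492; 48903492 < 134217728? YES
  n = 39: C(39, 8) = 61523748; 61523748 < 134217728? YES
  n = 40: C(40, 8) = 76904685; 76904685 < 134217728? YES
  n = 41: C(41, 8) = 95548245; 95548245 < 134217728? YES
  n = 42: C(42, 8) = 118030185; 118030185 < 134217728? YES
  n = 43: C(43, 8) = 145008513; 145008513 < 134217728? NO
  n = 44: C(44, 8) = 177232627; 177232627 < 134217728? NO
  n = 45: C(45, 8) = 215553195; 215553195 < 134217728? NO
The largest n with C(n, 8) < 134217728 is n = 42 (where E[X] = 118030185/134217728 ≈ 0.8793934). Hence R(8, 8) > 42, i.e. R(8, 8) ≥ 43.

Largest n = 42; hence R(8, 8) > 42.


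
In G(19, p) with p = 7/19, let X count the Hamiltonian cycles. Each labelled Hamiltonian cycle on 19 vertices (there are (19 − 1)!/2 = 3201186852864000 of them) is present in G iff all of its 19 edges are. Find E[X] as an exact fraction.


K_19 has (19 − 1)!/2 = 3201186852864000 labelled Hamiltonian cycles.
For each such Hamiltonian cycle H, let X_H = 1 if all 19 edges of H are present in G. Then P[X_H = 1] = p^{19} = (7/19)^{19} = 11398895185373143/1978419655660313589123979.
Summing the indicators: E[X] = Σ_H E[X_H] = 3201186852864000 · p^{19} = 3201186852864000 · 11398895185373143/1978419655660313589123979 = 36489993404591253525678231552000/1978419655660313589123979.
Numerically: E[X] ≈ 1.84e+07.

E[X] = 3201186852864000 · (7/19)^{19} = 36489993404591253525678231552000/1978419655660313589123979 ≈ 1.84e+07.


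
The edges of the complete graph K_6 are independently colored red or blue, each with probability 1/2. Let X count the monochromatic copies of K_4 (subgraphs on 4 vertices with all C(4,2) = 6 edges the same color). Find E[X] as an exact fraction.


Let X = Σ_S X_S over the C(6, 4) = 15 subsets S of size 4, where X_S = 1 if the K_4 on S is monochromatic.
For a fixed S, the K_4 on S has C(4, 2) = 6 edges. P[all 6 edges red] = (1/2)^6, and likewise for blue, so P[monochromatic] = 2·(1/2)^6 = 2^{1 − 6} = 1/32.
By linearity of expectation: E[X] = C(6, 4) · 2^{1 − 6} = 15 · 1/32 = 15/32.
Numerically: E[X] ≈ 0.468750.

E[X] = C(6,4)·2^(1−C(4,2)) = 15/32 ≈ 0.468750.


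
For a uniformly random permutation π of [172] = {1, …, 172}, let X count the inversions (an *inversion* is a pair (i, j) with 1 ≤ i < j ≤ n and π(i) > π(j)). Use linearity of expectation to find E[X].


Write X = Σ X_I over the C(172, 2) = 14706 pairs i < j, with X_I the indicator of one inversion.
There are 14706 indicators.
For each fixed pair i < j, the values π(i) and π(j) are two distinct elements of {1, …, 172} in uniformly random order; by symmetry P[π(i) > π(j)] = 1/2.
By linearity: E[X] = 14706 · (1/2) = C(172, 2) · (1/2) = 14706/2 = 7353 ≈ 7353.000.

E[X] = 7353 = 7353.000.


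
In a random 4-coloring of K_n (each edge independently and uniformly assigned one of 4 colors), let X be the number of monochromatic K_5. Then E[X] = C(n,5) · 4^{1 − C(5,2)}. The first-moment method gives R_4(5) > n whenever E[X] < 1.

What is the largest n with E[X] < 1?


We need C(n, 5) · 4^{1 − 10} < 1, i.e. C(n, 5) < 4^{10 − 1} = 262144.
Check values of n near the boundary:
  n = 31: C(31, 5) = 169911; 169911 < 262144? YES
  n = 32: C(32, 5) = 201376; 201376 < 262144? YES
  n = 33: C(33, 5) = 237336; 237336 < 262144? YES
  n = 34: C(34, 5) = 278256; 278256 < 262144? NO
The largest n with C(n, 5) < 262144 is n = 33 (where E[X] = 29667/32768 ≈ 0.905). Hence R_4(5) > 33, i.e. R_4(5) ≥ 34.

Largest n = 33; hence R_4(5) > 33.


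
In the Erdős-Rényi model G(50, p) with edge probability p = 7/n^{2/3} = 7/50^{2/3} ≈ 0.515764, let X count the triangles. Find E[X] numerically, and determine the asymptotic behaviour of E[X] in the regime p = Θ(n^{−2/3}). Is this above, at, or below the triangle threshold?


Number of potential triangles: C(50, 3) = 19600.
Each occurs with probability p³ ≈ (0.515764)³ ≈ 1.37200000e-01.
By linearity: E[X] = C(50, 3)·p³ ≈ 19600 · 1.37200000e-01 ≈ 2689.120000.
Since α = 2/3 < 1, p = c/n^{2/3} ≫ 1/n is above the triangle threshold p ~ 1/n. Asymptotically E[X] ~ (c³/6)·n^{3(1−α)} = (7³/6)·n^{1} → ∞; triangles are abundant w.h.p.

E[X] ≈ 2689.120000; in regime p = Θ(1/n^{2/3}) E[X] diverges (above the triangle threshold p ~ 1/n).


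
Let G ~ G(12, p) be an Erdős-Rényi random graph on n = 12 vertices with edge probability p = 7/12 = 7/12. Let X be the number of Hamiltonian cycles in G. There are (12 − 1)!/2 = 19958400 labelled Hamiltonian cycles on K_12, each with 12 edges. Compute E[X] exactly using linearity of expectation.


K_12 has (12 − 1)!/2 = 19958400 labelled Hamiltonian cycles.
For each such Hamiltonian cycle H, let X_H = 1 if all 12 edges of H are present in G. Then P[X_H = 1] = p^{12} = (7/12)^{12} = 13841287201/8916100448256.
By linearity: E[X] = Σ_H E[X_H] = 19958400 · p^{12} = 19958400 · 13841287201/8916100448256 = 26644477861925/859963392.
Numerically: E[X] ≈ 3.1e+04.

E[X] = 19958400 · (7/12)^{12} = 26644477861925/859963392 ≈ 3.1e+04.


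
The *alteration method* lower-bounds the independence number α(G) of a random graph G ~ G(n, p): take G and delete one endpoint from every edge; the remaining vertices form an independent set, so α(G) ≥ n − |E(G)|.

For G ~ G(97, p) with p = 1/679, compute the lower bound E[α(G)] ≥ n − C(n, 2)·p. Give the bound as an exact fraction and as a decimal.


E[|E(G)|] = C(97, 2)·p = 4656 · (1/679) = 48/7.
E[α(G)] ≥ n − E[|E(G)|] = 97 − 48/7 = 631/7.
Numerically: ≈ 90.142857.
(This is only a lower bound; the true E[α(G)] may be larger.)

E[α(G)] ≥ 631/7 ≈ 90.142857.


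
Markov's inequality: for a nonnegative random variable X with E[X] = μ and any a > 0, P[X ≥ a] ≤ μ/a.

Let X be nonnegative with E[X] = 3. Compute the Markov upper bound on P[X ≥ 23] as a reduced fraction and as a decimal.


μ = E[X] = 3, a = 23.
Markov: P[X ≥ 23] ≤ μ/a = (3)/23 = 3/23.
Numerically: ≈ 0.130435.
(Since a = 23 > μ = 3.000000, the bound 3/23 is < 1 and informative.)

P[X ≥ 23] ≤ 3/23 ≈ 0.130435.


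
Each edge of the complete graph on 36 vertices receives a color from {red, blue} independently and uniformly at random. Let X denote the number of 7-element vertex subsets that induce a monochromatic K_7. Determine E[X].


Let X = Σ_S X_S over the C(36, 7) = 8347680 subsets S of size 7, where X_S = 1 if the K_7 on S is monochromatic.
For a fixed S, the K_7 on S has C(7, 2) = 21 edges. P[all 21 edges red] = (1/2)^21, and likewise for blue, so P[monochromatic] = 2·(1/2)^21 = 2^{1 − 21} = 1/1048576.
By linearity: E[X] = C(36, 7) · 2^{1 − 21} = 8347680 · 1/1048576 = 260865/32768.
Numerically: E[X] ≈ 7.9610.

E[X] = C(36,7)·2^(1−C(7,2)) = 260865/32768 ≈ 7.9610.


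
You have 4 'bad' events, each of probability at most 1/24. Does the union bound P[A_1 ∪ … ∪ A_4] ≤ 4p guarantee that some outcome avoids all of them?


Union bound: P[∪_{i=1}^{4} A_i] ≤ Σ_i P[A_i] ≤ 4·p = 4·(1/24) = 1/6.
Numerically: 1/6 ≈ 0.166667.
Is 1/6 < 1? YES.
Since P[∪ A_i] ≤ 1/6 < 1, the complement has P[∩ A_i^c] ≥ 1 − 1/6 = 5/6 > 0, so some outcome avoids every A_i.

4·p = 1/6 ≈ 0.166667; existence CERTIFIED by the union bound.


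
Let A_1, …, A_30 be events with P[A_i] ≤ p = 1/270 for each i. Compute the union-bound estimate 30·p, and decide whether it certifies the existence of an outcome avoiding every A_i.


Union bound: P[∪_{i=1}^{30} A_i] ≤ Σ_i P[A_i] ≤ 30·p = 30·(1/270) = 1/9.
Numerically: 1/9 ≈ 0.11111.
Is 1/9 < 1? YES.
Since P[∪ A_i] ≤ 1/9 < 1, the complement has P[∩ A_i^c] ≥ 1 − 1/9 = 8/9 > 0, so some outcome avoids every A_i.

30·p = 1/9 ≈ 0.11111; existence CERTIFIED by the union bound.


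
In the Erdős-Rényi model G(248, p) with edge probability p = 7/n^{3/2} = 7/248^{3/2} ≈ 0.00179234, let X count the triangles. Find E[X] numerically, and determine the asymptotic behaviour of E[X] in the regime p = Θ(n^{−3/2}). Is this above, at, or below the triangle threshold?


Number of potential triangles: C(248, 3) = 2511496.
Each occurs with probability p³ ≈ (0.00179234)³ ≈ 5.75786604e-09.
By linearity: E[X] = C(248, 3)·p³ ≈ 2511496 · 5.75786604e-09 ≈ 0.014461.
Since α = 3/2 > 1, p = c/n^{3/2} = o(1/n) is below the triangle threshold p ~ 1/n. Asymptotically E[X] ~ (c³/6)·n^{3(1−α)} = (7³/6)·n^{-1.5} → 0, so by Markov's inequality G has no triangles w.h.p.

E[X] ≈ 0.014461; in regime p = Θ(1/n^{3/2}) E[X] tends to 0 (below the triangle threshold p ~ 1/n).


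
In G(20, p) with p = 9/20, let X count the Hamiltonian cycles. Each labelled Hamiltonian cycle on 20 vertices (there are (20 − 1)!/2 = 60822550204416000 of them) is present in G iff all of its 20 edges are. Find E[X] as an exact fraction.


K_20 has (20 − 1)!/2 = 60822550204416000 labelled Hamiltonian cycles.
For each such Hamiltonian cycle H, let X_H = 1 if all 20 edges of H are present in G. Then P[X_H = 1] = p^{20} = (9/20)^{20} = 12157665459056928801/104857600000000000000000000.
By linearity of expectation: E[X] = Σ_H E[X_H] = 60822550204416000 · p^{20} = 60822550204416000 · 12157665459056928801/104857600000000000000000000 = 180532279724605553545860280221/25600000000000000000.
Numerically: E[X] ≈ 7.05204e+09.

E[X] = 60822550204416000 · (9/20)^{20} = 180532279724605553545860280221/25600000000000000000 ≈ 7.05204e+09.


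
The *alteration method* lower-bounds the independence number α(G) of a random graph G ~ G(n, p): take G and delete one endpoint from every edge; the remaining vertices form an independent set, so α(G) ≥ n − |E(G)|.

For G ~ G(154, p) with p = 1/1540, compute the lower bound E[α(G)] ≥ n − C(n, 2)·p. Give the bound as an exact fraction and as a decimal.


E[|E(G)|] = C(154, 2)·p = 11781 · (1/1540) = 153/20.
E[α(G)] ≥ n − E[|E(G)|] = 154 − 153/20 = 2927/20.
Numerically: ≈ 146.35000.
(This is only a lower bound; the true E[α(G)] may be larger.)

E[α(G)] ≥ 2927/20 ≈ 146.35000.


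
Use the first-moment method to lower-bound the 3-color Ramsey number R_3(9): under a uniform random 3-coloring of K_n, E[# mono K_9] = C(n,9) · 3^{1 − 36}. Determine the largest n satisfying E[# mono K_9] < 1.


We need C(n, 9) · 3^{1 − 36} < 1, i.e. C(n, 9) < 3^{36 − 1} = 50031545098999707.
Check values of n near the boundary:
  n = 298: C(298, 9) = 45207677551849890; 45207677551849890 < 50031545098999707? YES
  n = 299: C(299, 9) = 46610674441390059; 46610674441390059 < 50031545098999707? YES
  n = 300: C(300, 9) = 48052241692154700; 48052241692154700 < 50031545098999707? YES
  n = 301: C(301, 9) = 49533303936090975; 49533303936090975 < 50031545098999707? YES
  n = 302: C(302, 9) = 51054804739588650; 51054804739588650 < 50031545098999707? NO
  n = 303: C(303, 9) = 52617706925494425; 52617706925494425 < 50031545098999707? NO
The largest n with C(n, 9) < 50031545098999707 is n = 301 (where E[X] = 16511101312030325/16677181699666569 ≈ 0.9900). Hence R_3(9) > 301, i.e. R_3(9) ≥ 302.

Largest n = 301; hence R_3(9) > 301.


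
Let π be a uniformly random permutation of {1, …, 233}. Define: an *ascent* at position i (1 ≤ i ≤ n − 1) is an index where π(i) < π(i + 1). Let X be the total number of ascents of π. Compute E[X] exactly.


Write X = Σ X_I over i = 1, …, 232, with X_I the indicator of one ascent.
There are 232 indicators.
For each fixed i, the pair (π(i), π(i+1)) is a uniformly random ordered pair of distinct values from {1, …, 233}; by symmetry P[π(i) < π(i+1)] = 1/2.
By linearity: E[X] = 232 · (1/2) = (233 − 1) · (1/2) = 116 ≈ 116.00000.

E[X] = 116 = 116.00000.


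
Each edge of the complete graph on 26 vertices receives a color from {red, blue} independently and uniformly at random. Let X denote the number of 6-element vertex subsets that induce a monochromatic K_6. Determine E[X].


Let X = Σ_S X_S over the C(26, 6) = 230230 subsets S of size 6, where X_S = 1 if the K_6 on S is monochromatic.
For a fixed S, the K_6 on S has C(6, 2) = 15 edges. P[all 15 edges red] = (1/2)^15, and likewise for blue, so P[monochromatic] = 2·(1/2)^15 = 2^{1 − 15} = 1/16384.
By linearity: E[X] = C(26, 6) · 2^{1 − 15} = 230230 · 1/16384 = 115115/8192.
Numerically: E[X] ≈ 14.05212.

E[X] = C(26,6)·2^(1−C(6,2)) = 115115/8192 ≈ 14.05212.


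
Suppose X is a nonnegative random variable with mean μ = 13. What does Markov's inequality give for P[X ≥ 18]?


μ = E[X] = 13, a = 18.
Markov: P[X ≥ 18] ≤ μ/a = (13)/18 = 13/18.
Numerically: ≈ 0.7222.
(Since a = 18 > μ = 13.0000, the bound 13/18 is < 1 and informative.)

P[X ≥ 18] ≤ 13/18 ≈ 0.7222.


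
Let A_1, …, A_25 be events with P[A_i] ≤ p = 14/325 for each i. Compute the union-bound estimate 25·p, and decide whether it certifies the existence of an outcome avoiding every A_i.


Union bound: P[∪_{i=1}^{25} A_i] ≤ Σ_i P[A_i] ≤ 25·p = 25·(14/325) = 14/13.
Numerically: 14/13 ≈ 1.0769231.
Is 14/13 < 1? NO.
Since the bound 14/13 is ≥ 1, the union bound is uninformative here; it does NOT by itself certify existence.

25·p = 14/13 ≈ 1.0769231; existence NOT certified by the union bound.


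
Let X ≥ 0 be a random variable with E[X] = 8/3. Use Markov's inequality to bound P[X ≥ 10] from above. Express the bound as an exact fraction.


μ = E[X] = 8/3, a = 10.
Markov: P[X ≥ 10] ≤ μ/a = (8/3)/10 = 4/15.
Numerically: ≈ 0.267.
(Since a = 10 > μ = 2.667, the bound 4/15 is < 1 and informative.)

P[X ≥ 10] ≤ 4/15 ≈ 0.267.


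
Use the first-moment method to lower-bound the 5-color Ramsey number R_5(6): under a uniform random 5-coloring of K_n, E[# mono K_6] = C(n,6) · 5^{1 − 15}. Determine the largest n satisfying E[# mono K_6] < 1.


We need C(n, 6) · 5^{1 − 15} < 1, i.e. C(n, 6) < 5^{15 − 1} = 6103515625.
Check values of n near the boundary:
  n = 125: C(125, 6) = 4690625500; 4690625500 < 6103515625? YES
  n = 126: C(126, 6) = 4925156775; 4925156775 < 6103515625? YES
  n = 127: C(127, 6) = 5169379425; 5169379425 < 6103515625? YES
  n = 128: C(128, 6) = 5423611200; 5423611200 < 6103515625? YES
  n = 129: C(129, 6) = 5688177600; 5688177600 < 6103515625? YES
  n = 130: C(130, 6) = 5963412000; 5963412000 < 6103515625? YES
  n = 131: C(131, 6) = 6249655776; 6249655776 < 6103515625? NO
The largest n with C(n, 6) < 6103515625 is n = 130 (where E[X] = 47707296/48828125 ≈ 0.9770454). Hence R_5(6) > 130, i.e. R_5(6) ≥ 131.

Largest n = 130; hence R_5(6) > 130.


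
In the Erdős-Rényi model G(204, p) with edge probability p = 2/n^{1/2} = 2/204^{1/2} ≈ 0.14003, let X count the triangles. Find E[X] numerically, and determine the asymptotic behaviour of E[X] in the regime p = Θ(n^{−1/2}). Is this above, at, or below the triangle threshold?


Number of potential triangles: C(204, 3) = 1394204.
Each occurs with probability p³ ≈ (0.14003)³ ≈ 2.7456472e-03.
By linearity: E[X] = C(204, 3)·p³ ≈ 1394204 · 2.7456472e-03 ≈ 3827.99234.
Since α = 1/2 < 1, p = c/n^{1/2} ≫ 1/n is above the triangle threshold p ~ 1/n. Asymptotically E[X] ~ (c³/6)·n^{3(1−α)} = (2³/6)·n^{1.5} → ∞; triangles are abundant w.h.p.

E[X] ≈ 3827.99234; in regime p = Θ(1/n^{1/2}) E[X] diverges (above the triangle threshold p ~ 1/n).


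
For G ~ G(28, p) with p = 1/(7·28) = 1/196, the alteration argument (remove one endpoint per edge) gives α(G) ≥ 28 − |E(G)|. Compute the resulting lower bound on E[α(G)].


E[|E(G)|] = C(28, 2)·p = 378 · (1/196) = 27/14.
E[α(G)] ≥ n − E[|E(G)|] = 28 − 27/14 = 365/14.
Numerically: ≈ 26.07143.
(This is only a lower bound; the true E[α(G)] may be larger.)

E[α(G)] ≥ 365/14 ≈ 26.07143.


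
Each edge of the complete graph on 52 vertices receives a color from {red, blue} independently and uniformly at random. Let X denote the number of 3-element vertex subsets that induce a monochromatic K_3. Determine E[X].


Let X = Σ_S X_S over the C(52, 3) = 22100 subsets S of size 3, where X_S = 1 if the K_3 on S is monochromatic.
For a fixed S, the K_3 on S has C(3, 2) = 3 edges. P[all 3 edges red] = (1/2)^3, and likewise for blue, so P[monochromatic] = 2·(1/2)^3 = 2^{1 − 3} = 1/4.
By linearity: E[X] = C(52, 3) · 2^{1 − 3} = 22100 · 1/4 = 5525.
Numerically: E[X] ≈ 5525.0000.

E[X] = C(52,3)·2^(1−C(3,2)) = 5525 ≈ 5525.0000.


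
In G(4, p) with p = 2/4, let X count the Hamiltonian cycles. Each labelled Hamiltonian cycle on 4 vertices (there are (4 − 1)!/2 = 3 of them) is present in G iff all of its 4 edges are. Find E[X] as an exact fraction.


K_4 has (4 − 1)!/2 = 3 labelled Hamiltonian cycles.
For each such Hamiltonian cycle H, let X_H = 1 if all 4 edges of H are present in G. Then P[X_H = 1] = p^{4} = (1/2)^{4} = 1/16.
By linearity of expectation: E[X] = Σ_H E[X_H] = 3 · p^{4} = 3 · 1/16 = 3/16.
Numerically: E[X] ≈ 0.1875.

E[X] = 3 · (1/2)^{4} = 3/16 ≈ 0.1875.


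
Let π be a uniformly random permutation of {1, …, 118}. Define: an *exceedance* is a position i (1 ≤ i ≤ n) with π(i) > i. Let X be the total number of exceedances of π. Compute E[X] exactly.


Write X = Σ_{i=1}^{118} X_i, where X_i = 1_{π(i) > i}.
For each fixed i, π(i) is uniform over {1, …, 118} (marginal of a uniform permutation), so P[π(i) > i] = (n − i)/n. Summing: Σ_{i=1}^{118} (n − i)/n = (0 + 1 + … + 117)/118 = 118(118 − 1)/(2·118) = (118 − 1)/2.
Hence E[X] = Σ_{i=1}^{118} (118 − i)/118 = 117/2 ≈ 58.500.

E[X] = 117/2 = 58.500.


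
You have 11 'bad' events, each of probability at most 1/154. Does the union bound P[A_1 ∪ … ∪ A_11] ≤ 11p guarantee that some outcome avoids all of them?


Union bound: P[∪_{i=1}^{11} A_i] ≤ Σ_i P[A_i] ≤ 11·p = 11·(1/154) = 1/14.
Numerically: 1/14 ≈ 0.0714286.
Is 1/14 < 1? YES.
Since P[∪ A_i] ≤ 1/14 < 1, the complement has P[∩ A_i^c] ≥ 1 − 1/14 = 13/14 > 0, so some outcome avoids every A_i.

11·p = 1/14 ≈ 0.0714286; existence CERTIFIED by the union bound.


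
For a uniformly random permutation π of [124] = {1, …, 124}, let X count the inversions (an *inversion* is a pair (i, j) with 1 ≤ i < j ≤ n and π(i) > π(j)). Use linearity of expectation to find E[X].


Write X = Σ X_I over the C(124, 2) = 7626 pairs i < j, with X_I the indicator of one inversion.
There are 7626 indicators.
For each fixed pair i < j, the values π(i) and π(j) are two distinct elements of {1, …, 124} in uniformly random order; by symmetry P[π(i) > π(j)] = 1/2.
By linearity: E[X] = 7626 · (1/2) = C(124, 2) · (1/2) = 7626/2 = 3813 ≈ 3813.0000.

E[X] = 3813 = 3813.0000.


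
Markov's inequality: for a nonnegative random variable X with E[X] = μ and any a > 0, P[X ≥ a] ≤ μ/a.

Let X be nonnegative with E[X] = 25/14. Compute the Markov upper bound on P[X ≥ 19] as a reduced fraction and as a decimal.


μ = E[X] = 25/14, a = 19.
Markov: P[X ≥ 19] ≤ μ/a = (25/14)/19 = 25/266.
Numerically: ≈ 0.093985.
(Since a = 19 > μ = 1.785714, the bound 25/266 is < 1 and informative.)

P[X ≥ 19] ≤ 25/266 ≈ 0.093985.


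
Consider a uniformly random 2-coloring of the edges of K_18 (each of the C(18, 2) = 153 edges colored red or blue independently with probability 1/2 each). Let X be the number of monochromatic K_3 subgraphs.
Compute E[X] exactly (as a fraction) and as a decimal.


Let X = Σ_S X_S over the C(18, 3) = 816 subsets S of size 3, where X_S = 1 if the K_3 on S is monochromatic.
For a fixed S, the K_3 on S has C(3, 2) = 3 edges. P[all 3 edges red] = (1/2)^3, and likewise for blue, so P[monochromatic] = 2·(1/2)^3 = 2^{1 − 3} = 1/4.
Summing: E[X] = C(18, 3) · 2^{1 − 3} = 816 · 1/4 = 204.
Numerically: E[X] ≈ 204.000000.

E[X] = C(18,3)·2^(1−C(3,2)) = 204 ≈ 204.000000.


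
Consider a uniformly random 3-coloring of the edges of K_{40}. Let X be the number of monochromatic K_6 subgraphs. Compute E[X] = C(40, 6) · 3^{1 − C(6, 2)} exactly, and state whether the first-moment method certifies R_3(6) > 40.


E[X] = C(40, 6) · 3^{1 − 15} = 3838380 · 3^{−14} = 3838380/4782969.
As a reduced fraction: E[X] = 1279460/1594323 ≈ 0.8025099.
Is E[X] < 1? YES.
Since E[X] < 1, there exists a 3-coloring of K_{40} with no monochromatic K_6; hence R_3(6) > 40.

E[X] = 1279460/1594323 ≈ 0.8025099; E[X] < 1, so R_3(6) > 40.


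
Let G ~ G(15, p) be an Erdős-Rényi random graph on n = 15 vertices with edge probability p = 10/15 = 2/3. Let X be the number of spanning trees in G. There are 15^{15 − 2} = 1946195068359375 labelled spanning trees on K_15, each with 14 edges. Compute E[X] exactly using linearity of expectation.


K_15 has 15^{15 − 2} = 1946195068359375 labelled spanning trees.
For each such spanning tree H, let X_H = 1 if all 14 edges of H are present in G. Then P[X_H = 1] = p^{14} = (2/3)^{14} = 16384/4782969.
By linearity of expectation: E[X] = Σ_H E[X_H] = 1946195068359375 · p^{14} = 1946195068359375 · 16384/4782969 = 20000000000000/3.
Numerically: E[X] ≈ 6.6667e+12.

E[X] = 1946195068359375 · (2/3)^{14} = 20000000000000/3 ≈ 6.6667e+12.


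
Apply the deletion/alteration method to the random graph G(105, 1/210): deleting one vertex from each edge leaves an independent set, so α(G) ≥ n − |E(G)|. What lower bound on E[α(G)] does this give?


E[|E(G)|] = C(105, 2)·p = 5460 · (1/210) = 26.
E[α(G)] ≥ n − E[|E(G)|] = 105 − 26 = 79.
Numerically: ≈ 79.0000.
(This is only a lower bound; the true E[α(G)] may be larger.)

E[α(G)] ≥ 79 ≈ 79.0000.


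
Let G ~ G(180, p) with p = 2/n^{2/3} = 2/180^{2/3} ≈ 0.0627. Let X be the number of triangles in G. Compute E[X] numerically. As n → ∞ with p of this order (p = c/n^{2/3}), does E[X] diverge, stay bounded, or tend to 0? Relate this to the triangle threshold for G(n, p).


Number of potential triangles: C(180, 3) = 955860.
Each occurs with probability p³ ≈ (0.0627)³ ≈ 2.46914e-04.
By linearity: E[X] = C(180, 3)·p³ ≈ 955860 · 2.46914e-04 ≈ 236.015.
Since α = 2/3 < 1, p = c/n^{2/3} ≫ 1/n is above the triangle threshold p ~ 1/n. Asymptotically E[X] ~ (c³/6)·n^{3(1−α)} = (2³/6)·n^{1} → ∞; triangles are abundant w.h.p.

E[X] ≈ 236.015; in regime p = Θ(1/n^{2/3}) E[X] diverges (above the triangle threshold p ~ 1/n).


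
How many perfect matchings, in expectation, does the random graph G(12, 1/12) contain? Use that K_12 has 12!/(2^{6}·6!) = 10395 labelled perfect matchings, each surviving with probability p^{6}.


K_12 has 12!/(2^{6}·6!) = 10395 labelled perfect matchings.
For each such perfect matching H, let X_H = 1 if all 6 edges of H are present in G. Then P[X_H = 1] = p^{6} = (1/12)^{6} = 1/2985984.
By linearity: E[X] = Σ_H E[X_H] = 10395 · p^{6} = 10395 · 1/2985984 = 385/110592.
Numerically: E[X] ≈ 0.00348126.

E[X] = 10395 · (1/12)^{6} = 385/110592 ≈ 0.00348126.


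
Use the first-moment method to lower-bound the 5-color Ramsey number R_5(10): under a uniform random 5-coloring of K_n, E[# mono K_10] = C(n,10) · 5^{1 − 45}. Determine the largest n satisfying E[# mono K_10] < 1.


We need C(n, 10) · 5^{1 − 45} < 1, i.e. C(n, 10) < 5^{45 − 1} = 5684341886080801486968994140625.
Check values of n near the boundary:
  n = 5386: C(5386, 10) = 5613966214234562222231428510561; 5613966214234562222231428510561 < 5684341886080801486968994140625? YES
  n = 5387: C(5387, 10) = 5624406917627224603154306376491; 5624406917627224603154306376491 < 5684341886080801486968994140625? YES
  n = 5388: C(5388, 10) = 5634865093375880654852250419586; 5634865093375880654852250419586 < 5684341886080801486968994140625? YES
  n = 5389: C(5389, 10) = 5645340767466558997768874792926; 5645340767466558997768874792926 < 5684341886080801486968994140625? YES
  n = 5390: C(5390, 10) = 5655833965919099070255434039753; 5655833965919099070255434039753 < 5684341886080801486968994140625? YES
  n = 5391: C(5391, 10) = 5666344714787188828795213697883; 5666344714787188828795213697883 < 5684341886080801486968994140625? YES
  n = 5392: C(5392, 10) = 5676873040158402483252283957448; 5676873040158402483252283957448 < 5684341886080801486968994140625? YES
  n = 5393: C(5393, 10) = 5687418968154238267170642278008; 5687418968154238267170642278008 < 5684341886080801486968994140625? NO
  n = 5394: C(5394, 10) = 5697982524930156243149785372878; 5697982524930156243149785372878 < 5684341886080801486968994140625? NO
  n = 5395: C(5395, 10) = 5708563736675616143322765475706; 5708563736675616143322765475706 < 5684341886080801486968994140625? NO
The largest n with C(n, 10) < 5684341886080801486968994140625 is n = 5392 (where E[X] = 5676873040158402483252283957448/5684341886080801486968994140625 ≈ 0.99869). Hence R_5(10) > 5392, i.e. R_5(10) ≥ 5393.

Largest n = 5392; hence R_5(10) > 5392.


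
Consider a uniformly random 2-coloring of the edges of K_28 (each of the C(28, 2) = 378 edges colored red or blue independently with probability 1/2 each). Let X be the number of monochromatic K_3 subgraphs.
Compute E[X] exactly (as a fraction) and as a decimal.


Let X = Σ_S X_S over the C(28, 3) = 3276 subsets S of size 3, where X_S = 1 if the K_3 on S is monochromatic.
For a fixed S, the K_3 on S has C(3, 2) = 3 edges. P[all 3 edges red] = (1/2)^3, and likewise for blue, so P[monochromatic] = 2·(1/2)^3 = 2^{1 − 3} = 1/4.
By linearity: E[X] = C(28, 3) · 2^{1 − 3} = 3276 · 1/4 = 819.
Numerically: E[X] ≈ 819.00000.

E[X] = C(28,3)·2^(1−C(3,2)) = 819 ≈ 819.00000.


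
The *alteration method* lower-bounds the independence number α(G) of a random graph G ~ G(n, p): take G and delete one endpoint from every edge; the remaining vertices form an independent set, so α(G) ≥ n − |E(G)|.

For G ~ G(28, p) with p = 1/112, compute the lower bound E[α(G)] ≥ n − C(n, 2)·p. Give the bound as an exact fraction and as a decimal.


E[|E(G)|] = C(28, 2)·p = 378 · (1/112) = 27/8.
E[α(G)] ≥ n − E[|E(G)|] = 28 − 27/8 = 197/8.
Numerically: ≈ 24.62500.
(This is only a lower bound; the true E[α(G)] may be larger.)

E[α(G)] ≥ 197/8 ≈ 24.62500.


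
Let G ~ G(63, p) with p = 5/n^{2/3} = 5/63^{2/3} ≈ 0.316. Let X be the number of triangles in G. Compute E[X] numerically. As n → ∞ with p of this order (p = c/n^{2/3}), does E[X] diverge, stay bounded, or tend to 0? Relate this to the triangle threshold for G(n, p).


Number of potential triangles: C(63, 3) = 39711.
Each occurs with probability p³ ≈ (0.316)³ ≈ 3.14941e-02.
By linearity: E[X] = C(63, 3)·p³ ≈ 39711 · 3.14941e-02 ≈ 1250.661.
Since α = 2/3 < 1, p = c/n^{2/3} ≫ 1/n is above the triangle threshold p ~ 1/n. Asymptotically E[X] ~ (c³/6)·n^{3(1−α)} = (5³/6)·n^{1} → ∞; triangles are abundant w.h.p.

E[X] ≈ 1250.661; in regime p = Θ(1/n^{2/3}) E[X] diverges (above the triangle threshold p ~ 1/n).


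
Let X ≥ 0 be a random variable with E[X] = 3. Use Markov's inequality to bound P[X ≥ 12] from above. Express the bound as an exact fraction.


μ = E[X] = 3, a = 12.
Markov: P[X ≥ 12] ≤ μ/a = (3)/12 = 1/4.
Numerically: ≈ 0.250.
(Since a = 12 > μ = 3.000, the bound 1/4 is < 1 and informative.)

P[X ≥ 12] ≤ 1/4 ≈ 0.250.


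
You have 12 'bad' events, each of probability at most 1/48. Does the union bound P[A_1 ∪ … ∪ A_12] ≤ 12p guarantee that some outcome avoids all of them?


Union bound: P[∪_{i=1}^{12} A_i] ≤ Σ_i P[A_i] ≤ 12·p = 12·(1/48) = 1/4.
Numerically: 1/4 ≈ 0.2500.
Is 1/4 < 1? YES.
Since P[∪ A_i] ≤ 1/4 < 1, the complement has P[∩ A_i^c] ≥ 1 − 1/4 = 3/4 > 0, so some outcome avoids every A_i.

12·p = 1/4 ≈ 0.2500; existence CERTIFIED by the union bound.


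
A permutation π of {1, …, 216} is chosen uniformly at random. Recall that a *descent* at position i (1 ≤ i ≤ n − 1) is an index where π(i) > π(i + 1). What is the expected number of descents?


Write X = Σ X_I over i = 1, …, 215, with X_I the indicator of one descent.
There are 215 indicators.
For each fixed i, the pair (π(i), π(i+1)) is a uniformly random ordered pair of distinct values from {1, …, 216}; by symmetry P[π(i) > π(i+1)] = 1/2.
By linearity: E[X] = 215 · (1/2) = (216 − 1) · (1/2) = 215/2 ≈ 107.500.

E[X] = 215/2 = 107.500.


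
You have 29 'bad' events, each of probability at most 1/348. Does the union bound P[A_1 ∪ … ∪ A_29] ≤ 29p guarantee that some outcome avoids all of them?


Union bound: P[∪_{i=1}^{29} A_i] ≤ Σ_i P[A_i] ≤ 29·p = 29·(1/348) = 1/12.
Numerically: 1/12 ≈ 0.08333.
Is 1/12 < 1? YES.
Since P[∪ A_i] ≤ 1/12 < 1, the complement has P[∩ A_i^c] ≥ 1 − 1/12 = 11/12 > 0, so some outcome avoids every A_i.

29·p = 1/12 ≈ 0.08333; existence CERTIFIED by the union bound.


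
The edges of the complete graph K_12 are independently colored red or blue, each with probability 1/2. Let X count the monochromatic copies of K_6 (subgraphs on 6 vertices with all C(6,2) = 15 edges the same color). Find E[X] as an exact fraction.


Let X = Σ_S X_S over the C(12, 6) = 924 subsets S of size 6, where X_S = 1 if the K_6 on S is monochromatic.
For a fixed S, the K_6 on S has C(6, 2) = 15 edges. P[all 15 edges red] = (1/2)^15, and likewise for blue, so P[monochromatic] = 2·(1/2)^15 = 2^{1 − 15} = 1/16384.
Summing: E[X] = C(12, 6) · 2^{1 − 15} = 924 · 1/16384 = 231/4096.
Numerically: E[X] ≈ 0.056396.

E[X] = C(12,6)·2^(1−C(6,2)) = 231/4096 ≈ 0.056396.


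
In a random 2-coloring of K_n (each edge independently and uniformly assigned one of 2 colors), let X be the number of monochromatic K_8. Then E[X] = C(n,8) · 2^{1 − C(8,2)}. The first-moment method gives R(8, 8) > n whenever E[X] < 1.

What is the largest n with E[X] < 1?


We need C(n, 8) · 2^{1 − 28} < 1, i.e. C(n, 8) < 2^{28 − 1} = 134217728.
Check values of n near the boundary:
  n = 40: C(40, 8) = 76904685; 76904685 < 134217728? YES
  n = 41: C(41, 8) = 95548245; 95548245 < 134217728? YES
  n = 42: C(42, 8) = 118030185; 118030185 < 134217728? YES
  n = 43: C(43, 8) = 145008513; 145008513 < 134217728? NO
  n = 44: C(44, 8) = 177232627; 177232627 < 134217728? NO
The largest n with C(n, 8) < 134217728 is n = 42 (where E[X] = 118030185/134217728 ≈ 0.879). Hence R(8, 8) > 42, i.e. R(8, 8) ≥ 43.

Largest n = 42; hence R(8, 8) > 42.


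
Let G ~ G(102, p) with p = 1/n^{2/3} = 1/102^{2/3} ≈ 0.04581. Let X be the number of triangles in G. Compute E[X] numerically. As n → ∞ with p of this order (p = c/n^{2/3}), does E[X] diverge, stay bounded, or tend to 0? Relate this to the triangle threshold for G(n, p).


Number of potential triangles: C(102, 3) = 171700.
Each occurs with probability p³ ≈ (0.04581)³ ≈ 9.611688e-05.
By linearity: E[X] = C(102, 3)·p³ ≈ 171700 · 9.611688e-05 ≈ 16.5033.
Since α = 2/3 < 1, p = c/n^{2/3} ≫ 1/n is above the triangle threshold p ~ 1/n. Asymptotically E[X] ~ (c³/6)·n^{3(1−α)} = (1³/6)·n^{1} → ∞; triangles are abundant w.h.p.

E[X] ≈ 16.5033; in regime p = Θ(1/n^{2/3}) E[X] diverges (above the triangle threshold p ~ 1/n).


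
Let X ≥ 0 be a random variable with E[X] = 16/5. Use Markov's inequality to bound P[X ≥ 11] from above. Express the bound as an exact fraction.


μ = E[X] = 16/5, a = 11.
Markov: P[X ≥ 11] ≤ μ/a = (16/5)/11 = 16/55.
Numerically: ≈ 0.291.
(Since a = 11 > μ = 3.200, the bound 16/55 is < 1 and informative.)

P[X ≥ 11] ≤ 16/55 ≈ 0.291.


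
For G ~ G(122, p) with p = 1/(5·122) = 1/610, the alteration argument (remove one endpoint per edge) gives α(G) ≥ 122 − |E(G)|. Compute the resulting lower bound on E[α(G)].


E[|E(G)|] = C(122, 2)·p = 7381 · (1/610) = 121/10.
E[α(G)] ≥ n − E[|E(G)|] = 122 − 121/10 = 1099/10.
Numerically: ≈ 109.9000.
(This is only a lower bound; the true E[α(G)] may be larger.)

E[α(G)] ≥ 1099/10 ≈ 109.9000.


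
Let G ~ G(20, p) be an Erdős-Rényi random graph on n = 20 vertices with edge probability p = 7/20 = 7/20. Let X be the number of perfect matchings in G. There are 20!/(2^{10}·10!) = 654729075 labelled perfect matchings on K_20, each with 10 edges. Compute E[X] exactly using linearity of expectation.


K_20 has 20!/(2^{10}·10!) = 654729075 labelled perfect matchings.
For each such perfect matching H, let X_H = 1 if all 10 edges of H are present in G. Then P[X_H = 1] = p^{10} = (7/20)^{10} = 282475249/10240000000000.
Summing the indicators: E[X] = Σ_H E[X_H] = 654729075 · p^{10} = 654729075 · 282475249/10240000000000 = 7397790339526587/409600000000.
Numerically: E[X] ≈ 1.81e+04.

E[X] = 654729075 · (7/20)^{10} = 7397790339526587/409600000000 ≈ 1.81e+04.


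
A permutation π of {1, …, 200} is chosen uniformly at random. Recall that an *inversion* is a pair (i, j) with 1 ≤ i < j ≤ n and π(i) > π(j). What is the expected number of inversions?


Write X = Σ X_I over the C(200, 2) = 19900 pairs i < j, with X_I the indicator of one inversion.
There are 19900 indicators.
For each fixed pair i < j, the values π(i) and π(j) are two distinct elements of {1, …, 200} in uniformly random order; by symmetry P[π(i) > π(j)] = 1/2.
By linearity: E[X] = 19900 · (1/2) = C(200, 2) · (1/2) = 19900/2 = 9950 ≈ 9950.000000.

E[X] = 9950 = 9950.000000.


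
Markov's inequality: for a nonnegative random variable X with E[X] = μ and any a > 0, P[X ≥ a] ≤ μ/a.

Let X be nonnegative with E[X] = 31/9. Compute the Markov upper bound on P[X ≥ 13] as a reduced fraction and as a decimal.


μ = E[X] = 31/9, a = 13.
Markov: P[X ≥ 13] ≤ μ/a = (31/9)/13 = 31/117.
Numerically: ≈ 0.26496.
(Since a = 13 > μ = 3.44444, the bound 31/117 is < 1 and informative.)

P[X ≥ 13] ≤ 31/117 ≈ 0.26496.


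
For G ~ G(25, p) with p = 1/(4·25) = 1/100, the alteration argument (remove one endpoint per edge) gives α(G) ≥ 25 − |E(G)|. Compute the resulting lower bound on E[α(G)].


E[|E(G)|] = C(25, 2)·p = 300 · (1/100) = 3.
E[α(G)] ≥ n − E[|E(G)|] = 25 − 3 = 22.
Numerically: ≈ 22.000000.
(This is only a lower bound; the true E[α(G)] may be larger.)

E[α(G)] ≥ 22 ≈ 22.000000.


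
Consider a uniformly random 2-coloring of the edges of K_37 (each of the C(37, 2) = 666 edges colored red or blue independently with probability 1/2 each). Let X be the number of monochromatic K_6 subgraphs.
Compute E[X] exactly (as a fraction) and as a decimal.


Let X = Σ_S X_S over the C(37, 6) = 2324784 subsets S of size 6, where X_S = 1 if the K_6 on S is monochromatic.
For a fixed S, the K_6 on S has C(6, 2) = 15 edges. P[all 15 edges red] = (1/2)^15, and likewise for blue, so P[monochromatic] = 2·(1/2)^15 = 2^{1 − 15} = 1/16384.
Summing: E[X] = C(37, 6) · 2^{1 − 15} = 2324784 · 1/16384 = 145299/1024.
Numerically: E[X] ≈ 141.89355.

E[X] = C(37,6)·2^(1−C(6,2)) = 145299/1024 ≈ 141.89355.


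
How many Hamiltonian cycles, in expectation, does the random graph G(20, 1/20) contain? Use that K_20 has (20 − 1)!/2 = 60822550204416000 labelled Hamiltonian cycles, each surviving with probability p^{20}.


K_20 has (20 − 1)!/2 = 60822550204416000 labelled Hamiltonian cycles.
For each such Hamiltonian cycle H, let X_H = 1 if all 20 edges of H are present in G. Then P[X_H = 1] = p^{20} = (1/20)^{20} = 1/104857600000000000000000000.
By linearity: E[X] = Σ_H E[X_H] = 60822550204416000 · p^{20} = 60822550204416000 · 1/104857600000000000000000000 = 14849255421/25600000000000000000.
Numerically: E[X] ≈ 5.8e-10.

E[X] = 60822550204416000 · (1/20)^{20} = 14849255421/25600000000000000000 ≈ 5.8e-10.


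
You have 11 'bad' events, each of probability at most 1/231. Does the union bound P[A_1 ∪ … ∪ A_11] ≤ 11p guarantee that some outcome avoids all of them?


Union bound: P[∪_{i=1}^{11} A_i] ≤ Σ_i P[A_i] ≤ 11·p = 11·(1/231) = 1/21.
Numerically: 1/21 ≈ 0.0476.
Is 1/21 < 1? YES.
Since P[∪ A_i] ≤ 1/21 < 1, the complement has P[∩ A_i^c] ≥ 1 − 1/21 = 20/21 > 0, so some outcome avoids every A_i.

11·p = 1/21 ≈ 0.0476; existence CERTIFIED by the union bound.


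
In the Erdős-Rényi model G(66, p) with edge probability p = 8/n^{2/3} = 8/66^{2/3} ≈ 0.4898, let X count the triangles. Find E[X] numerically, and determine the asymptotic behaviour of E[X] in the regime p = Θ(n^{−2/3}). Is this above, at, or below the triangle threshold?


Number of potential triangles: C(66, 3) = 45760.
Each occurs with probability p³ ≈ (0.4898)³ ≈ 1.175390e-01.
By linearity: E[X] = C(66, 3)·p³ ≈ 45760 · 1.175390e-01 ≈ 5378.5859.
Since α = 2/3 < 1, p = c/n^{2/3} ≫ 1/n is above the triangle threshold p ~ 1/n. Asymptotically E[X] ~ (c³/6)·n^{3(1−α)} = (8³/6)·n^{1} → ∞; triangles are abundant w.h.p.

E[X] ≈ 5378.5859; in regime p = Θ(1/n^{2/3}) E[X] diverges (above the triangle threshold p ~ 1/n).


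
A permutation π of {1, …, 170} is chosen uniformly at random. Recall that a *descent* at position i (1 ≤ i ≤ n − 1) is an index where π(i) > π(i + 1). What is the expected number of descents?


Write X = Σ X_I over i = 1, …, 169, with X_I the indicator of one descent.
There are 169 indicators.
For each fixed i, the pair (π(i), π(i+1)) is a uniformly random ordered pair of distinct values from {1, …, 170}; by symmetry P[π(i) > π(i+1)] = 1/2.
By linearity: E[X] = 169 · (1/2) = (170 − 1) · (1/2) = 169/2 ≈ 84.500000.

E[X] = 169/2 = 84.500000.


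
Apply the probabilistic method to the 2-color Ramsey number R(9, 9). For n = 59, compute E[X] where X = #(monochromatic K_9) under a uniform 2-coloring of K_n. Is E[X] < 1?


E[X] = C(59, 9) · 2^{1 − 36} = 12565671261 · 2^{−35} = 12565671261/34359738368.
As a reduced fraction: E[X] = 12565671261/34359738368 ≈ 0.3657092.
Is E[X] < 1? YES.
Since E[X] < 1, there exists a 2-coloring of K_{59} with no monochromatic K_9; hence R(9, 9) > 59.

E[X] = 12565671261/34359738368 ≈ 0.3657092; E[X] < 1, so R(9, 9) > 59.


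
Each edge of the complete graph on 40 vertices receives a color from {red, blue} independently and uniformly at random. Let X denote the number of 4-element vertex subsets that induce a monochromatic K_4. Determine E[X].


Let X = Σ_S X_S over the C(40, 4) = 91390 subsets S of size 4, where X_S = 1 if the K_4 on S is monochromatic.
For a fixed S, the K_4 on S has C(4, 2) = 6 edges. P[all 6 edges red] = (1/2)^6, and likewise for blue, so P[monochromatic] = 2·(1/2)^6 = 2^{1 − 6} = 1/32.
Summing: E[X] = C(40, 4) · 2^{1 − 6} = 91390 · 1/32 = 45695/16.
Numerically: E[X] ≈ 2855.938.

E[X] = C(40,4)·2^(1−C(4,2)) = 45695/16 ≈ 2855.938.
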